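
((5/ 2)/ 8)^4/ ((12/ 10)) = 3125/ 393216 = 0.01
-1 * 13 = -13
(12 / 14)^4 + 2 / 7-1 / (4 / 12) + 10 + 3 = 25992 / 2401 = 10.83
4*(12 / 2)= 24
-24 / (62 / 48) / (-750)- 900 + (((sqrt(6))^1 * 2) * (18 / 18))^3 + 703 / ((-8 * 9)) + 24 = -247121213 / 279000 + 48 * sqrt(6) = -768.16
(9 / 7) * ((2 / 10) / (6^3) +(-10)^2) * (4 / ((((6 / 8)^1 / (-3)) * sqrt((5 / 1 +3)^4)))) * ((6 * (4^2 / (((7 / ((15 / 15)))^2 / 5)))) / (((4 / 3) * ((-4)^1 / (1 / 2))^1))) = 324003 / 10976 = 29.52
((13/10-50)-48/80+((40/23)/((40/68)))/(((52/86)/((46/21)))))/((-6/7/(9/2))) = 105349/520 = 202.59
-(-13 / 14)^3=2197 / 2744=0.80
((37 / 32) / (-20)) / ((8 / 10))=-37 / 512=-0.07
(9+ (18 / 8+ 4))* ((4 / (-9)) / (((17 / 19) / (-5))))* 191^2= 211407395 / 153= 1381747.68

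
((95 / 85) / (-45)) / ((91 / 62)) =-1178 / 69615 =-0.02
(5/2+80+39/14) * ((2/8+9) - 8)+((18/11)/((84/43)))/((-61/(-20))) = 2008095/18788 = 106.88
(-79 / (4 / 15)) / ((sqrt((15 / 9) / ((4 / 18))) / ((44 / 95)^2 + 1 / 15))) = -601427 * sqrt(30) / 108300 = -30.42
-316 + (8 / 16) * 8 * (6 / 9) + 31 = -847 / 3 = -282.33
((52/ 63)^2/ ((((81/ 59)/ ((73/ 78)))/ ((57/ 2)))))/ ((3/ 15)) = 21276580/ 321489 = 66.18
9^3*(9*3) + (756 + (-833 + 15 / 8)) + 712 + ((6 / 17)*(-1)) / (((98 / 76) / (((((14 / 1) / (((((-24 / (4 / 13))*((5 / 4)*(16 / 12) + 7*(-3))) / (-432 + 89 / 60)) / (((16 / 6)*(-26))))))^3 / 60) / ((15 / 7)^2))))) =-279258177599419933 / 340034486625000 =-821.26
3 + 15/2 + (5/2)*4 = 41/2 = 20.50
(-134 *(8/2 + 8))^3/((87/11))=-15245074944/29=-525692239.45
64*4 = 256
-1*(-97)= 97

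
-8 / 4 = -2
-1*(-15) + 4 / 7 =109 / 7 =15.57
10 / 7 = 1.43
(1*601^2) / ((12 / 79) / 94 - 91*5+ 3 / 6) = -2682278626 / 3375105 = -794.72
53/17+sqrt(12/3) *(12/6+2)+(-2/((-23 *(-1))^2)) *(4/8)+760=6934644/8993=771.12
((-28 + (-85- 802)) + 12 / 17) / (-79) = 15543 / 1343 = 11.57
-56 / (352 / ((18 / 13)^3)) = -10206 / 24167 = -0.42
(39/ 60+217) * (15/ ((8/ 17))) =222003/ 32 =6937.59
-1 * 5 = -5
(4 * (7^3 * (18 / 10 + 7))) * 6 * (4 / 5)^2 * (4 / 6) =3863552 / 125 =30908.42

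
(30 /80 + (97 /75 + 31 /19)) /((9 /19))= 37619 /5400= 6.97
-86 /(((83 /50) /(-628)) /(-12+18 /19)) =-567084000 /1577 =-359596.70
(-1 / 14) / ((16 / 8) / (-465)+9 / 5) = -93 / 2338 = -0.04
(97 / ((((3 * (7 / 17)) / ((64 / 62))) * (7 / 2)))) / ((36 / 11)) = 290224 / 41013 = 7.08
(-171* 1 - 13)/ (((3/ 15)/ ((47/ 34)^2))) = -508070/ 289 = -1758.03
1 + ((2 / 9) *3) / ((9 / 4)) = 35 / 27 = 1.30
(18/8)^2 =81/16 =5.06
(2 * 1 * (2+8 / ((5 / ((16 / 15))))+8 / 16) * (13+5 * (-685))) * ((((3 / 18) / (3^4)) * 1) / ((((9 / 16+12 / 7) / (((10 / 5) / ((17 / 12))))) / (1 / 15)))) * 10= -1929062912 / 79005375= -24.42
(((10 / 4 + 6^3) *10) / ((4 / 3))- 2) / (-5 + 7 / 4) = -6547 / 13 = -503.62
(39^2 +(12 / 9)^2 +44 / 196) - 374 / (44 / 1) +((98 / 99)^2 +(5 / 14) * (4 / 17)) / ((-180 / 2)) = 1112818759033 / 734780970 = 1514.49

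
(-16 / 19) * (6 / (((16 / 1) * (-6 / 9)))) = 9 / 19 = 0.47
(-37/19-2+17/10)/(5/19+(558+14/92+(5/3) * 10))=-29463/7539325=-0.00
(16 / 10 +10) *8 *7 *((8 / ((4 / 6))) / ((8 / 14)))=68208 / 5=13641.60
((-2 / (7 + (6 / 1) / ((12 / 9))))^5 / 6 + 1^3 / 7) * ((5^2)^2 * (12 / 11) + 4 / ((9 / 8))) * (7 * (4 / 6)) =2619826108280 / 5734781613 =456.83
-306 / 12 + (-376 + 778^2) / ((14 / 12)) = 7258539 / 14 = 518467.07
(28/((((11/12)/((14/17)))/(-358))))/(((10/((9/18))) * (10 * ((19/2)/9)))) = -3789072/88825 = -42.66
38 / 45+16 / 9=118 / 45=2.62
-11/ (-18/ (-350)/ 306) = -65450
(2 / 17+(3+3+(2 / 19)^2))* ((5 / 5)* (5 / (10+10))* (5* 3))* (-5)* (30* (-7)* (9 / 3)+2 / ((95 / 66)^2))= 160143564942 / 2215457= 72284.66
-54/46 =-27/23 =-1.17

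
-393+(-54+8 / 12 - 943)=-4168 / 3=-1389.33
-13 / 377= -1 / 29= -0.03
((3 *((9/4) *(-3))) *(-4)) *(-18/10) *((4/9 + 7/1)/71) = -5427/355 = -15.29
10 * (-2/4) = -5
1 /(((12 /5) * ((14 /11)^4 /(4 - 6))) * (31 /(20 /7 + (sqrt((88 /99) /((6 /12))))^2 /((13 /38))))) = -120715045 /1463015736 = -0.08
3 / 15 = 1 / 5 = 0.20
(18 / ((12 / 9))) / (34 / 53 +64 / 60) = 7.90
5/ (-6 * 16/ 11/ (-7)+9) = 385/ 789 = 0.49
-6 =-6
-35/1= -35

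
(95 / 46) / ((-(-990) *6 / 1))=19 / 54648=0.00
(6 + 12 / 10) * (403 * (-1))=-14508 / 5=-2901.60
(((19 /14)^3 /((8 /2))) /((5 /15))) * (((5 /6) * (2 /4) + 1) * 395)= 46058185 /43904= 1049.07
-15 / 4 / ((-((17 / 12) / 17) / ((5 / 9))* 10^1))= 5 / 2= 2.50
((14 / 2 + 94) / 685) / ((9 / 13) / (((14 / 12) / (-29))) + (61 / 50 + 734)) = 91910 / 447572287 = 0.00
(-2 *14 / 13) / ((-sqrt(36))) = 14 / 39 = 0.36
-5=-5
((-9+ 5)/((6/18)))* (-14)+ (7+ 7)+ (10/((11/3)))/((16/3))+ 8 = 16765/88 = 190.51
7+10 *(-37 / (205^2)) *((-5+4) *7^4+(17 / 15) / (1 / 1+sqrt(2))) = 3548893 / 126075-1258 *sqrt(2) / 126075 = 28.13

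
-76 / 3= -25.33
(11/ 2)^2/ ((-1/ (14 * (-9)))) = 7623/ 2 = 3811.50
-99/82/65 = -0.02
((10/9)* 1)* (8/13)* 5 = 400/117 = 3.42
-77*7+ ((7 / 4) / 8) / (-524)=-9037959 / 16768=-539.00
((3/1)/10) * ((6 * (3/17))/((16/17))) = 27/80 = 0.34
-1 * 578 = -578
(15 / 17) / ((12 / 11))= 55 / 68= 0.81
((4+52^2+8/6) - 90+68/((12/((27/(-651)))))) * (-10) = -17050330/651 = -26190.98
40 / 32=5 / 4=1.25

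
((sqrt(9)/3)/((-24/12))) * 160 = -80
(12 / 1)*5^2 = 300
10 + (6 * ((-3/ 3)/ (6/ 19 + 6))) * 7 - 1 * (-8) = 227/ 20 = 11.35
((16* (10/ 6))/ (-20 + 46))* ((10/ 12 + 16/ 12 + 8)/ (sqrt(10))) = 122* sqrt(10)/ 117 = 3.30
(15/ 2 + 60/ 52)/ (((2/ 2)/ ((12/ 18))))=75/ 13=5.77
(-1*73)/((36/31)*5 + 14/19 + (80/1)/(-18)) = -386973/11126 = -34.78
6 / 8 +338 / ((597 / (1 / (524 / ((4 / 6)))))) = 704539 / 938484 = 0.75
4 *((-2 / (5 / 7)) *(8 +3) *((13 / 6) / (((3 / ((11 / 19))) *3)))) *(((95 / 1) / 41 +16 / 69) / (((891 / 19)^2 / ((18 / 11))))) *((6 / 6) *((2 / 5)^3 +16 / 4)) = -50669216416 / 382822048125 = -0.13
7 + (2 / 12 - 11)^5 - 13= -1160337281 / 7776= -149220.33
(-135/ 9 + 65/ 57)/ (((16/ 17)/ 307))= -2061505/ 456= -4520.84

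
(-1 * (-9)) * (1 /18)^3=1 /648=0.00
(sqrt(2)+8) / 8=1.18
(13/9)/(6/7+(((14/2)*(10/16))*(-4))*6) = -0.01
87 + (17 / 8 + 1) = 90.12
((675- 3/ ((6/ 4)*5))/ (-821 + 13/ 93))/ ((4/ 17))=-5332713/ 1526800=-3.49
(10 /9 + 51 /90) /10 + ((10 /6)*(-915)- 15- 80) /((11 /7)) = -1030.74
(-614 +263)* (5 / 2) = -1755 / 2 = -877.50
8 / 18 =4 / 9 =0.44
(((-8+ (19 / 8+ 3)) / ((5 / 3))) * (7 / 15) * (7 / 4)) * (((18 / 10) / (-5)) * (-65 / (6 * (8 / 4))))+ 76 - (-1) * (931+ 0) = 16071869 / 16000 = 1004.49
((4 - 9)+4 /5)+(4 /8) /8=-331 /80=-4.14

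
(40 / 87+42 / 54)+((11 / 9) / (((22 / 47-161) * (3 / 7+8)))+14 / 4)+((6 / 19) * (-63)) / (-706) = 7426034077981 / 1558511693370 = 4.76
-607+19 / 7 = -4230 / 7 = -604.29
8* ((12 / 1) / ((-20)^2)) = 6 / 25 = 0.24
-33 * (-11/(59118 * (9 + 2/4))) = 121/187207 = 0.00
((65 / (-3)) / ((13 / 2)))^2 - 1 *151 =-1259 / 9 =-139.89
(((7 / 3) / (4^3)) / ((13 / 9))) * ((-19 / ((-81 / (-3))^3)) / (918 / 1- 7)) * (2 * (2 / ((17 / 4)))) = -133 / 5283730764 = -0.00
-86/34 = -43/17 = -2.53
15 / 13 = 1.15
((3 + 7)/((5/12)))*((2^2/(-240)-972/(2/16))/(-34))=5488.95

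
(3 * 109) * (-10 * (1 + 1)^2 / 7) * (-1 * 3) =39240 / 7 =5605.71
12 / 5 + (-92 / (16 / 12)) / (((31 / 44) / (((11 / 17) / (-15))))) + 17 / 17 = 20091 / 2635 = 7.62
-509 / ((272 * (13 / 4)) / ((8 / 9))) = -1018 / 1989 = -0.51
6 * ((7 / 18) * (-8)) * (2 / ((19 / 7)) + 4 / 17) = -18.15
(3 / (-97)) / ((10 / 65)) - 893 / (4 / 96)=-4157847 / 194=-21432.20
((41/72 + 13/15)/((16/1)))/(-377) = -517/2171520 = -0.00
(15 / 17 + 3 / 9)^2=3844 / 2601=1.48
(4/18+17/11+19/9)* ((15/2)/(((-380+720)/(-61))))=-976/187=-5.22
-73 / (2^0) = -73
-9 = -9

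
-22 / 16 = -11 / 8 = -1.38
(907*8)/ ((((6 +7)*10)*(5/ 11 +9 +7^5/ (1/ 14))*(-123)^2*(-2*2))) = -9977/ 2545376033070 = -0.00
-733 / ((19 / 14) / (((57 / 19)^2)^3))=-393736.74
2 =2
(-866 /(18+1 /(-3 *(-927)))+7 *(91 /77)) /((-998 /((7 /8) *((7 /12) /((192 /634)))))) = 340738675921 /5064631621632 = 0.07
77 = 77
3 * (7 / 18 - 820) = -14753 / 6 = -2458.83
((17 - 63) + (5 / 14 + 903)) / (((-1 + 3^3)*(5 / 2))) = 12003 / 910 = 13.19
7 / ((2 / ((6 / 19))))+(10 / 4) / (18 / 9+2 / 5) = 979 / 456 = 2.15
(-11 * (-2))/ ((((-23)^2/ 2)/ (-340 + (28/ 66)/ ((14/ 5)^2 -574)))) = -45373780/ 1604457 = -28.28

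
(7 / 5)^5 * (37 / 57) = 621859 / 178125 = 3.49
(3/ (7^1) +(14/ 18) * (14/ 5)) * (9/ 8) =821/ 280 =2.93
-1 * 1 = -1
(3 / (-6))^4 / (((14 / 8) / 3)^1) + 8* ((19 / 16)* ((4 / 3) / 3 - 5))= -10879 / 252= -43.17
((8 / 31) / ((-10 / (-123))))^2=242064 / 24025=10.08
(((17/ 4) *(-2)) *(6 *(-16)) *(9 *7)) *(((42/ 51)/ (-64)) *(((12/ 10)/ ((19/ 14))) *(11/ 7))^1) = -87318/ 95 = -919.14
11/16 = 0.69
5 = 5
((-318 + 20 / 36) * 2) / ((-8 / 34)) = 48569 / 18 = 2698.28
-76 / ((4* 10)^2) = -19 / 400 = -0.05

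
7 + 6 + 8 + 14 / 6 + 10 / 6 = 25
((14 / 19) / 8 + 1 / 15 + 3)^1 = 3601 / 1140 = 3.16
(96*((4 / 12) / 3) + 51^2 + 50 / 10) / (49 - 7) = 3925 / 63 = 62.30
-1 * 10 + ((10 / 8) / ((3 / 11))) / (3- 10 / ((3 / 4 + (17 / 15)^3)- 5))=-27705515 / 2978028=-9.30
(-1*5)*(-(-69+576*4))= 11175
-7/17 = -0.41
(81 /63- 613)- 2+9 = -604.71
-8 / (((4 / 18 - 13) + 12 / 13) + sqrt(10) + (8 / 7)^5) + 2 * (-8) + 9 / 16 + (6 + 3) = -5.25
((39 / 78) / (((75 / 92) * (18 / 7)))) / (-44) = -161 / 29700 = -0.01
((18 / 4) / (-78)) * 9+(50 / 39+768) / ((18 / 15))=299777 / 468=640.55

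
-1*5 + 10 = 5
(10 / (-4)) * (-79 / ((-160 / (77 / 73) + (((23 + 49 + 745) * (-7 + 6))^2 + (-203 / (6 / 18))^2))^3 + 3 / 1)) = 180330535 / 1021805473560025782821198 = 0.00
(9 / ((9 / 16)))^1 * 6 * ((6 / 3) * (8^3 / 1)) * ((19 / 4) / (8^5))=57 / 4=14.25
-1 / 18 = -0.06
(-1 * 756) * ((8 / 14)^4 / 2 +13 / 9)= -388380 / 343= -1132.30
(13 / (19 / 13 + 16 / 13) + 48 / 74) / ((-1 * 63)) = -7093 / 81585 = -0.09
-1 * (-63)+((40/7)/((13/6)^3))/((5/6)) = 979245/15379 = 63.67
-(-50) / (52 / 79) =1975 / 26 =75.96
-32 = -32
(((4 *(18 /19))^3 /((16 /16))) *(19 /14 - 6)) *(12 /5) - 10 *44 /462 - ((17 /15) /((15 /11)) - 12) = -6440134231 /10802925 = -596.15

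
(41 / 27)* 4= 164 / 27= 6.07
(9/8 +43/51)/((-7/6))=-803/476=-1.69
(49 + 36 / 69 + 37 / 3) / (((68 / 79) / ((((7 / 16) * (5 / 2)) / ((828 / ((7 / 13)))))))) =20651785 / 404037504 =0.05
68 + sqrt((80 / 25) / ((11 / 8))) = 8 * sqrt(110) / 55 + 68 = 69.53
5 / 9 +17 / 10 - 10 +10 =203 / 90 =2.26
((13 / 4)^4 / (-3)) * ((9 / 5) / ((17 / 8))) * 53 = -4541199 / 2720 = -1669.56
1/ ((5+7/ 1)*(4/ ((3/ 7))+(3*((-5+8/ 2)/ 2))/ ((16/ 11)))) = 8/ 797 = 0.01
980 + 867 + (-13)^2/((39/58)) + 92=6571/3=2190.33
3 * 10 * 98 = 2940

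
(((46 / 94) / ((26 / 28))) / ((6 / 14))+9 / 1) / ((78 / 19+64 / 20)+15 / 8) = 14250760 / 12788841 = 1.11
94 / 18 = 47 / 9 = 5.22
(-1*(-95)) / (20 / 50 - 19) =-475 / 93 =-5.11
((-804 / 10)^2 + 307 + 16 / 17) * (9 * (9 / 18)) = 25903287 / 850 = 30474.46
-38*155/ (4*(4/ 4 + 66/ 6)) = -2945/ 24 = -122.71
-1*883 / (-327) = 883 / 327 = 2.70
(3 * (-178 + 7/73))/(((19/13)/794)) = -402155442/1387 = -289946.25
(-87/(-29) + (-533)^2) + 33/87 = 8238679/29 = 284092.38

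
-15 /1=-15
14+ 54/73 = 1076/73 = 14.74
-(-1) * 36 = 36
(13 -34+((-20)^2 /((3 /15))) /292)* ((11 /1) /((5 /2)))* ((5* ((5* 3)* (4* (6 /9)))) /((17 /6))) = -5454240 /1241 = -4395.04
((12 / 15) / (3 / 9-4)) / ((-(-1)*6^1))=-2 / 55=-0.04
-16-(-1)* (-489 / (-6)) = 131 / 2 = 65.50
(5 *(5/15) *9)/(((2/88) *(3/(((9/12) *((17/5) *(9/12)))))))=1683/4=420.75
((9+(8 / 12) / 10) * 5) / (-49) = -136 / 147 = -0.93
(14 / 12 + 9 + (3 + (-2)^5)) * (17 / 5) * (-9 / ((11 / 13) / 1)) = 74919 / 110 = 681.08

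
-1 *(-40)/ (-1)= -40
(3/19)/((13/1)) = 3/247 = 0.01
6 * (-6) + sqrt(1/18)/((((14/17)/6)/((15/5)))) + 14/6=-101/3 + 51 * sqrt(2)/14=-28.51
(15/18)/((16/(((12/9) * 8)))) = 5/9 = 0.56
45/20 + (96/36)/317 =8591/3804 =2.26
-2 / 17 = -0.12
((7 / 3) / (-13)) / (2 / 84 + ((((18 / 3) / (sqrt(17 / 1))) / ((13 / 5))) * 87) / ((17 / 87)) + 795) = -208999678342 / 834793789454057 + 15888542040 * sqrt(17) / 834793789454057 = -0.00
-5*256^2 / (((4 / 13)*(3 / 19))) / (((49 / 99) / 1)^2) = -66105262080 / 2401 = -27532387.37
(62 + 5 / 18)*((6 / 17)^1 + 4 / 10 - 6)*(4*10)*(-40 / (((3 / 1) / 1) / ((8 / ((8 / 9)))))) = 79994560 / 51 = 1568520.78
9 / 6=3 / 2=1.50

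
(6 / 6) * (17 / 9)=17 / 9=1.89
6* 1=6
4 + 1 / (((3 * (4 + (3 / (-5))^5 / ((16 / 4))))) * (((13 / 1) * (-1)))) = 7749592 / 1940523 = 3.99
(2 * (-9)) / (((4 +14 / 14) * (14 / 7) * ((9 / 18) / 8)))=-144 / 5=-28.80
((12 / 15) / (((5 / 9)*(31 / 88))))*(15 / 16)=3.83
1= 1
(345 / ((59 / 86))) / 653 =29670 / 38527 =0.77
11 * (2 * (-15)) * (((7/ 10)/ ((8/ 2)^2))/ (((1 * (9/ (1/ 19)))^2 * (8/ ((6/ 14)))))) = -11/ 415872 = -0.00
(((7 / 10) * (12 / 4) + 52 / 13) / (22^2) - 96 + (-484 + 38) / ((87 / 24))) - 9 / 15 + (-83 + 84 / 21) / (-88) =-218.72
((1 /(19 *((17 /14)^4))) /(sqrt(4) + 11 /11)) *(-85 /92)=-48020 /6440943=-0.01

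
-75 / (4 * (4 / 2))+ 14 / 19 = -1313 / 152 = -8.64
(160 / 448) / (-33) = -5 / 462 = -0.01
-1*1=-1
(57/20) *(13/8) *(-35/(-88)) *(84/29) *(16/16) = 108927/20416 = 5.34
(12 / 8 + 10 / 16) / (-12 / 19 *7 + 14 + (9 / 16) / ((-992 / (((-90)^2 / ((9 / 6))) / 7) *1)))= 560728 / 2412191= 0.23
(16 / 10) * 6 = 48 / 5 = 9.60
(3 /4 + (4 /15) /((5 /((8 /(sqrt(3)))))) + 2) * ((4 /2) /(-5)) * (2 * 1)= -11 /5 -128 * sqrt(3) /1125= -2.40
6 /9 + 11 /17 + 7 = 424 /51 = 8.31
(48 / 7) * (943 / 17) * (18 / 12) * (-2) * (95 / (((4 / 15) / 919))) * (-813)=36143908557300 / 119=303730324010.92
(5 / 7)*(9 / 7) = 0.92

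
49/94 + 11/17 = 1867/1598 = 1.17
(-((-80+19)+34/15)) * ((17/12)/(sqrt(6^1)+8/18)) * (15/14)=-44931/6580+404379 * sqrt(6)/26320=30.81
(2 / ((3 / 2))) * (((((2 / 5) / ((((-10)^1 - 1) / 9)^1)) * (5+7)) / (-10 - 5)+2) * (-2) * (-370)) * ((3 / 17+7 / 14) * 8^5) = 138758586368 / 2805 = 49468301.74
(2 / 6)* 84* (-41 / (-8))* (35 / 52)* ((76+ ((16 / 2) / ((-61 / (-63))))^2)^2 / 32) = 180914922124405 / 2879934928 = 62819.10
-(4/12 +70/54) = -44/27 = -1.63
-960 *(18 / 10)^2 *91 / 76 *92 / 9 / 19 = -3616704 / 1805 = -2003.71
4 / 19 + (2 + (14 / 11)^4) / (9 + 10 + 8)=318610 / 834537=0.38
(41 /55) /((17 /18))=738 /935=0.79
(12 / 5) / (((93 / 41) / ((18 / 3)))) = 6.35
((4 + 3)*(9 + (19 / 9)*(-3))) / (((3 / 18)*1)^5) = 145152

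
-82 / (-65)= 82 / 65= 1.26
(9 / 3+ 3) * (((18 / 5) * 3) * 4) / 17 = 1296 / 85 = 15.25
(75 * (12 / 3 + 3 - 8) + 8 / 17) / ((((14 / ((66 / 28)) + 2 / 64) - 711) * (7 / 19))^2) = -72864101376 / 65961298865399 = -0.00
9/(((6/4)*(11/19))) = 114/11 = 10.36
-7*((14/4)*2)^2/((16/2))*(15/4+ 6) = -13377/32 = -418.03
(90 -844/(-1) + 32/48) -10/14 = 19613/21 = 933.95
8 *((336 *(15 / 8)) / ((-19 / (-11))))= 55440 / 19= 2917.89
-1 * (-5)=5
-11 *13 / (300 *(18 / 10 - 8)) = 143 / 1860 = 0.08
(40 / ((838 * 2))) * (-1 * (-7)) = 70 / 419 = 0.17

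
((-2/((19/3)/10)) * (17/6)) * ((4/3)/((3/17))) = -11560/171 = -67.60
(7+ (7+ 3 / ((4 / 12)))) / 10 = 23 / 10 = 2.30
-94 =-94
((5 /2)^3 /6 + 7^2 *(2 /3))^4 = 8215383330001 /5308416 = 1547614.83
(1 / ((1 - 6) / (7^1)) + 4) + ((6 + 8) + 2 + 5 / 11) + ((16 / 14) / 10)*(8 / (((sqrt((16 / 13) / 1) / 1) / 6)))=48*sqrt(13) / 35 + 1048 / 55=24.00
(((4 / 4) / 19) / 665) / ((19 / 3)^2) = 9 / 4561235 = 0.00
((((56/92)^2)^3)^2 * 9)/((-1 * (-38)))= 255122605688832/416377864208386099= 0.00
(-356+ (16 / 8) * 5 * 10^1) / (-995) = 256 / 995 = 0.26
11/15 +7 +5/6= 257/30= 8.57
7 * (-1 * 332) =-2324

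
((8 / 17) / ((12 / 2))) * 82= 328 / 51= 6.43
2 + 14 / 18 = 25 / 9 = 2.78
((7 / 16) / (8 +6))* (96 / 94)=3 / 94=0.03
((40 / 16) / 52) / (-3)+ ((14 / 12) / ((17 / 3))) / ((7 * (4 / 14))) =0.09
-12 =-12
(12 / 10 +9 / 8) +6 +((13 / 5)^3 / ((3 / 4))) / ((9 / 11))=36.97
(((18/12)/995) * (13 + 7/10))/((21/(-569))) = -77953/139300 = -0.56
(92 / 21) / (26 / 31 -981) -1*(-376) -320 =35729908 / 638085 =56.00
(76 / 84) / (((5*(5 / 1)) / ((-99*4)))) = -2508 / 175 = -14.33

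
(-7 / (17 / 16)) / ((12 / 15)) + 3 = -5.24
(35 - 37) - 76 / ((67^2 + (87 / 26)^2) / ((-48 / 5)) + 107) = -21011410 / 11738729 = -1.79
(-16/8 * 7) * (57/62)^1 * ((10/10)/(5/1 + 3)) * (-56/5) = 2793/155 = 18.02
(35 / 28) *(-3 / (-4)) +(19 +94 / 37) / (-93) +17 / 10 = 662291 / 275280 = 2.41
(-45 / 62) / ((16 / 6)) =-135 / 496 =-0.27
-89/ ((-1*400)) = 89/ 400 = 0.22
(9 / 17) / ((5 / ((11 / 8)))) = 99 / 680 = 0.15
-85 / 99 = -0.86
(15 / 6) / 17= 5 / 34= 0.15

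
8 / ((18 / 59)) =236 / 9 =26.22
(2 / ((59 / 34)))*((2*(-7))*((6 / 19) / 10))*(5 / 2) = -1428 / 1121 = -1.27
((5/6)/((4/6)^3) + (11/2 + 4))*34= 3349/8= 418.62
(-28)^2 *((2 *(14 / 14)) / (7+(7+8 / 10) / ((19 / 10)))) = 29792 / 211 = 141.19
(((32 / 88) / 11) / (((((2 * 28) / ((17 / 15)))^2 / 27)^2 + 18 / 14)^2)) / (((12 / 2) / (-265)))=-4891331360054790 / 224069251468612093658521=-0.00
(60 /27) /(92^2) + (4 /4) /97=19529 /1847268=0.01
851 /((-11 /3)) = -2553 /11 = -232.09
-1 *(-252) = 252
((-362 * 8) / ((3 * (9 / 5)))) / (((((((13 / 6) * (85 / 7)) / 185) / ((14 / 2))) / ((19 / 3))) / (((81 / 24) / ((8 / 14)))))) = -218221745 / 221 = -987428.71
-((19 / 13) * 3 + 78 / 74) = -2616 / 481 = -5.44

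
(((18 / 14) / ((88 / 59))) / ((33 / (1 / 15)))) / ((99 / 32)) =236 / 419265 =0.00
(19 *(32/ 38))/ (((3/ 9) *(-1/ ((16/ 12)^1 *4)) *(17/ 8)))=-2048/ 17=-120.47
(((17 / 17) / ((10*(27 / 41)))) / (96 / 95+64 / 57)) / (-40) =-41 / 23040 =-0.00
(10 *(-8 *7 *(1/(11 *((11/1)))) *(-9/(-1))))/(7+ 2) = -560/121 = -4.63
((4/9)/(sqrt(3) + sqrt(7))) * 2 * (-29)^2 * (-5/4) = -8410/(9 * sqrt(3) + 9 * sqrt(7)) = -213.45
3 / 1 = 3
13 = 13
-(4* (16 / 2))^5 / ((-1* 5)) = 33554432 / 5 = 6710886.40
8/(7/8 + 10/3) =192/101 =1.90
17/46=0.37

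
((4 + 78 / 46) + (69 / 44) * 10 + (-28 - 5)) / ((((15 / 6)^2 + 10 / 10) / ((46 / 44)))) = -1.68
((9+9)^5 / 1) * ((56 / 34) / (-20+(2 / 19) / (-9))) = -4523625792 / 29087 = -155520.53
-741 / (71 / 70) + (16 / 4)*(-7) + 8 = -53290 / 71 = -750.56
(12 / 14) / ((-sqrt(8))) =-3*sqrt(2) / 14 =-0.30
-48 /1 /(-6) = 8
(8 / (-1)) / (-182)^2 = -2 / 8281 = -0.00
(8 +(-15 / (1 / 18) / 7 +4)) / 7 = -186 / 49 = -3.80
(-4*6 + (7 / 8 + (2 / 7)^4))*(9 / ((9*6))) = -148019 / 38416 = -3.85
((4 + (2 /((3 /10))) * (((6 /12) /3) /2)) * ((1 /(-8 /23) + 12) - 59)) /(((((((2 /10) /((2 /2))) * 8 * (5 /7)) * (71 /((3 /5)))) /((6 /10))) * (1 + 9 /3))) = -114513 /454400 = -0.25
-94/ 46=-47/ 23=-2.04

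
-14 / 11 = -1.27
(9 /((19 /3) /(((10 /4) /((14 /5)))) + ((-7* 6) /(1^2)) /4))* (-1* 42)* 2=16200 /73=221.92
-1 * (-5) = 5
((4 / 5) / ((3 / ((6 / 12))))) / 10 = 1 / 75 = 0.01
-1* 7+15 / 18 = -37 / 6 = -6.17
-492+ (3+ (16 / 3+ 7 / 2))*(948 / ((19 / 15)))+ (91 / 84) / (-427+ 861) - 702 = 7662.32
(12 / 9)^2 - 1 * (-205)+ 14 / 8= 7507 / 36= 208.53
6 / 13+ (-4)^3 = -826 / 13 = -63.54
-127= -127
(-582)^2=338724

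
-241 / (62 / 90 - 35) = 10845 / 1544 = 7.02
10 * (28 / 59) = 280 / 59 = 4.75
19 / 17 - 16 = -253 / 17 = -14.88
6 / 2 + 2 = 5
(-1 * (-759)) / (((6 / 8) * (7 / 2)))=2024 / 7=289.14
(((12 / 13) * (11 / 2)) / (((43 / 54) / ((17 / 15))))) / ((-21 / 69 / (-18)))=8361144 / 19565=427.35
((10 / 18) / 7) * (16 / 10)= 8 / 63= 0.13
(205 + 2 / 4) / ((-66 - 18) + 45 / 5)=-2.74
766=766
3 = 3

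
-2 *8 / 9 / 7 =-16 / 63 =-0.25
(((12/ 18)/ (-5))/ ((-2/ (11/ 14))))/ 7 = 11/ 1470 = 0.01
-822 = -822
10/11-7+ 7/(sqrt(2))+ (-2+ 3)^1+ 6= 10/11+ 7 * sqrt(2)/2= 5.86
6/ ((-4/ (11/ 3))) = -11/ 2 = -5.50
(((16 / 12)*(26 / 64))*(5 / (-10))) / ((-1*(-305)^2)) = 13 / 4465200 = 0.00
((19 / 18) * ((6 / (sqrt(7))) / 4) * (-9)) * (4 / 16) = -57 * sqrt(7) / 112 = -1.35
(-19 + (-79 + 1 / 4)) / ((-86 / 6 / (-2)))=-1173 / 86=-13.64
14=14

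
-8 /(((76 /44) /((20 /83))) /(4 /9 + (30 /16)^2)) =-125455 /28386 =-4.42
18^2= 324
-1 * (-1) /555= 1 /555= 0.00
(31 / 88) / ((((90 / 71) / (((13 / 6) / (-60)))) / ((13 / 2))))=-0.07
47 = 47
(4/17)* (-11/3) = -44/51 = -0.86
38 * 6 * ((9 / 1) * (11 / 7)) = 22572 / 7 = 3224.57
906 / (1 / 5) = 4530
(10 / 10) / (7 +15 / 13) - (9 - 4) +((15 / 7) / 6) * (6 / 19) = -67171 / 14098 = -4.76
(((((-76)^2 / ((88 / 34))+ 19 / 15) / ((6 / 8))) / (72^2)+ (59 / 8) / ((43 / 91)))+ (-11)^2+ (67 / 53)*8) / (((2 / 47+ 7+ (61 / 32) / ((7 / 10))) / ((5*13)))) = 921047425622597 / 939478398507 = 980.38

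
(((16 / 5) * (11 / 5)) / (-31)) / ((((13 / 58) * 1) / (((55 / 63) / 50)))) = -56144 / 3173625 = -0.02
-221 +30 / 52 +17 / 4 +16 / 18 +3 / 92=-579242 / 2691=-215.25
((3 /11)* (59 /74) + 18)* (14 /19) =103803 /7733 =13.42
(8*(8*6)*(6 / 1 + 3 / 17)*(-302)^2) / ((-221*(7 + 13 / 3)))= -86364.56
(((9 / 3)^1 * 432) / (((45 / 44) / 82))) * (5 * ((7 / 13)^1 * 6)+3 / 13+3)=130927104 / 65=2014263.14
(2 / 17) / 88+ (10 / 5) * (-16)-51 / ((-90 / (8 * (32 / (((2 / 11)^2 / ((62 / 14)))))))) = 1523813737 / 78540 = 19401.75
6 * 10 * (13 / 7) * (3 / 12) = 195 / 7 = 27.86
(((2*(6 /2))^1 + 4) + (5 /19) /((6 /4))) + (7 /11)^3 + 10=1550201 /75867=20.43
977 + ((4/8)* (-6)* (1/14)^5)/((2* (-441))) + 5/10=154562550241/158120256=977.50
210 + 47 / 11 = 2357 / 11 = 214.27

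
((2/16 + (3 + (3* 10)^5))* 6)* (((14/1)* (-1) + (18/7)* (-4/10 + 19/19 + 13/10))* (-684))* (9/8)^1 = 57263365604115/56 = 1022560100073.48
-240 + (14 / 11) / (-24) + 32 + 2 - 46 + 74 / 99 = -9047 / 36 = -251.31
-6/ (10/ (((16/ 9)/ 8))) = -2/ 15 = -0.13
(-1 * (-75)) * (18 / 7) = 1350 / 7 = 192.86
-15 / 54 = -0.28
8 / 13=0.62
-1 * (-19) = 19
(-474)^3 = -106496424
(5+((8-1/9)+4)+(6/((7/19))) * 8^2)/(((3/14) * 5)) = 133456/135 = 988.56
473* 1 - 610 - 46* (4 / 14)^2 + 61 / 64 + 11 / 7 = -433491 / 3136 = -138.23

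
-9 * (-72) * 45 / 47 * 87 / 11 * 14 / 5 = 7103376 / 517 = 13739.61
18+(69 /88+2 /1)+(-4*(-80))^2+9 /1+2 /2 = 9013909 /88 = 102430.78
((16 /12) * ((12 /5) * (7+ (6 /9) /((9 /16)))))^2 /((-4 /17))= -53139008 /18225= -2915.72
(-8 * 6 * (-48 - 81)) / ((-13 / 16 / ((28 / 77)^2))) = -1585152 / 1573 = -1007.73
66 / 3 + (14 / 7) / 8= 22.25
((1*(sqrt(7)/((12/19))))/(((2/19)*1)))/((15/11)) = 3971*sqrt(7)/360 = 29.18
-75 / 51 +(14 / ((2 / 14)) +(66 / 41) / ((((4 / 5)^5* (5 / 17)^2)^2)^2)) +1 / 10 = 4777284649285536585733 / 1915899011399680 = 2493495.02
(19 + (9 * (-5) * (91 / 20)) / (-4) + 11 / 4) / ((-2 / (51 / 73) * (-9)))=6613 / 2336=2.83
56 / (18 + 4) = 28 / 11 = 2.55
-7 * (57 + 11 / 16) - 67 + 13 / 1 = -7325 / 16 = -457.81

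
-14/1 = -14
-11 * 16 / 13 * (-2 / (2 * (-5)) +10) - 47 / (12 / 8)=-33038 / 195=-169.43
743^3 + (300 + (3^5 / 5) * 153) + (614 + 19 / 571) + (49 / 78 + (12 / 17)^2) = 26398171214126393 / 64357410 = 410180757.96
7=7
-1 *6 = -6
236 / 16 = 59 / 4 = 14.75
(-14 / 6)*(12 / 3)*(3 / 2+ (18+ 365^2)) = -3730846 / 3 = -1243615.33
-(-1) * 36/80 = 0.45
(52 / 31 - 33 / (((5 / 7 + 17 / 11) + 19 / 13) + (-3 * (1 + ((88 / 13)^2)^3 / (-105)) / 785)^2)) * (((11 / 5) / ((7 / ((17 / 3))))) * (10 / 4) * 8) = -13979359132768852601340338062 / 1004857981056761374111649703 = -13.91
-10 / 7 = -1.43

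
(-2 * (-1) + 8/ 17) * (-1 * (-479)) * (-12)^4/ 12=34763904/ 17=2044935.53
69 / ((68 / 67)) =4623 / 68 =67.99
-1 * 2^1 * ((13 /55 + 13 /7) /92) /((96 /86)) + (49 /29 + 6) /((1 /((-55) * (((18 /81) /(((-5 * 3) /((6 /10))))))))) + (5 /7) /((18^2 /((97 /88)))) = 353825107 /95087520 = 3.72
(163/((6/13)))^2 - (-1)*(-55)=4488181/36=124671.69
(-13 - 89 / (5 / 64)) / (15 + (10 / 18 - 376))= 51849 / 16220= 3.20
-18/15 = -6/5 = -1.20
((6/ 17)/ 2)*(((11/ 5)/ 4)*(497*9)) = 147609/ 340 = 434.14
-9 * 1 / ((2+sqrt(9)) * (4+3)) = -9 / 35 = -0.26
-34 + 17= -17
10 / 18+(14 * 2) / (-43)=-37 / 387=-0.10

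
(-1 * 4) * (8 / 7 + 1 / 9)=-316 / 63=-5.02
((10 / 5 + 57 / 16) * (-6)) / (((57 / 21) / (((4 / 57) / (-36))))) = 623 / 25992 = 0.02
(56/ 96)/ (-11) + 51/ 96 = 505/ 1056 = 0.48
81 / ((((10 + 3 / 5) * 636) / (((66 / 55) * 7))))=567 / 5618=0.10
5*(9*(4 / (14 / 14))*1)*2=360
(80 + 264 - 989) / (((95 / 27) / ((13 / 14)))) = -170.22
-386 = -386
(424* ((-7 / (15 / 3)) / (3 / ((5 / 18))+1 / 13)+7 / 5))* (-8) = -2177664 / 505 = -4312.21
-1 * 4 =-4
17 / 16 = 1.06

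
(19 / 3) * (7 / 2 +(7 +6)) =209 / 2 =104.50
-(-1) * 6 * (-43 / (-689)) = 0.37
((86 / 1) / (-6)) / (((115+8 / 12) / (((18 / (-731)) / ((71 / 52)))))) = 936 / 418829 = 0.00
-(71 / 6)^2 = -140.03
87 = 87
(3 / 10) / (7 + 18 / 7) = 21 / 670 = 0.03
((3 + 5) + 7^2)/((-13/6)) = -342/13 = -26.31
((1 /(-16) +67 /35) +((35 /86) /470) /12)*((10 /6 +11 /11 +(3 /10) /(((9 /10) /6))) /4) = 785947 /363780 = 2.16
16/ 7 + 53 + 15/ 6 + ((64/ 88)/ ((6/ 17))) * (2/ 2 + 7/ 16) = 56131/ 924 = 60.75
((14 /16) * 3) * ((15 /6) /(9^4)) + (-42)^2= 61725923 /34992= 1764.00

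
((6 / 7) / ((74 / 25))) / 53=75 / 13727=0.01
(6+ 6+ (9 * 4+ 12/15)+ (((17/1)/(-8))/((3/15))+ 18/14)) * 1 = 11049/280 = 39.46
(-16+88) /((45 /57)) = 91.20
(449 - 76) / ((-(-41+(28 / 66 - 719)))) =0.49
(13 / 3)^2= 169 / 9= 18.78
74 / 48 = 37 / 24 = 1.54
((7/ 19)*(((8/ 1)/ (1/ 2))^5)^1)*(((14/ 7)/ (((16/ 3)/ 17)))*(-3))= -140378112/ 19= -7388321.68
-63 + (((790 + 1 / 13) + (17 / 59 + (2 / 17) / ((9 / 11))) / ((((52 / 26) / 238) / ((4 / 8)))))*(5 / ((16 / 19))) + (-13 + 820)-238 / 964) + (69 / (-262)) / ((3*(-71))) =2766600472913281 / 495147440736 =5587.43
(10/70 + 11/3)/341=80/7161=0.01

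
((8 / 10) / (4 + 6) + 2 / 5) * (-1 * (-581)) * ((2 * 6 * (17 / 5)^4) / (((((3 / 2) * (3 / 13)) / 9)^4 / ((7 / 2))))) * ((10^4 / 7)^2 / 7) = 1459753886439014400 / 7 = 208536269491287771.43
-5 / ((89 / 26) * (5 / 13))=-338 / 89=-3.80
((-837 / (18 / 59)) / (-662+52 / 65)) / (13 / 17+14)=155465 / 553204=0.28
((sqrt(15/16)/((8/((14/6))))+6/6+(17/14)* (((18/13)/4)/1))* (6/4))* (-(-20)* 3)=105* sqrt(15)/16+23265/182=153.25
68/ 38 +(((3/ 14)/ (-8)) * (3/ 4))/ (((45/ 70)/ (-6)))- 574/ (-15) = 183511/ 4560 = 40.24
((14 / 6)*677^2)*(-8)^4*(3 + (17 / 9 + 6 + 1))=1406109372416 / 27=52078124904.30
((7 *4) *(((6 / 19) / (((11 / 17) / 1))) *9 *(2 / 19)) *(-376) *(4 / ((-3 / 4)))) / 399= 4909056 / 75449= 65.06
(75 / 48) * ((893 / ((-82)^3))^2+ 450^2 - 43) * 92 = 35390260239439574775 / 1216026685696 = 29103193.75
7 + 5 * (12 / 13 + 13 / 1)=996 / 13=76.62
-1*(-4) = 4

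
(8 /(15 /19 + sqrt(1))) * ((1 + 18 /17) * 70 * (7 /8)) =162925 /289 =563.75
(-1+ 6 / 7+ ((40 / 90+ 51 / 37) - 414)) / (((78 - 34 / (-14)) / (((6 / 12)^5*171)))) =-9130621 / 333296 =-27.39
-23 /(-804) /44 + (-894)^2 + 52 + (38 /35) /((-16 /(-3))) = 989646682939 /1238160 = 799288.20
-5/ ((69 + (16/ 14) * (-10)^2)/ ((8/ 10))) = -28/ 1283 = -0.02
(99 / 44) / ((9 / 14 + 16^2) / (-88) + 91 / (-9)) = -24948 / 144449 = -0.17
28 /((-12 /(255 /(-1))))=595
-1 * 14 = -14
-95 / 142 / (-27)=95 / 3834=0.02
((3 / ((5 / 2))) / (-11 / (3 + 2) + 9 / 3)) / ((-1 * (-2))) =3 / 4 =0.75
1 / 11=0.09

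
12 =12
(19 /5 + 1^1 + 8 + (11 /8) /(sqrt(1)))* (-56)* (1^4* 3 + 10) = -51597 /5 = -10319.40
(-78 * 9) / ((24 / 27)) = -3159 / 4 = -789.75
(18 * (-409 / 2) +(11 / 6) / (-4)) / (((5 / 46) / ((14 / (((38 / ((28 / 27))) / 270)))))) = -199152170 / 57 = -3493897.72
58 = 58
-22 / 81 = -0.27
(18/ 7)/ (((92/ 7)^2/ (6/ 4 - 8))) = -819/ 8464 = -0.10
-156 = -156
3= 3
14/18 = 7/9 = 0.78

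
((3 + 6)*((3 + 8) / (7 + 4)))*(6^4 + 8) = 11736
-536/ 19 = -28.21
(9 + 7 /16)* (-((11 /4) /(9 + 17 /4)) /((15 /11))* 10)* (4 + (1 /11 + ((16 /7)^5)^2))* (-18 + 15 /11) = 111520702216226351 /119769505576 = 931127.68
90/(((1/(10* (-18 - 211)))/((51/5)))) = -2102220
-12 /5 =-2.40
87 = 87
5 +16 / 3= 31 / 3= 10.33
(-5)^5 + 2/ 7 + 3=-21852/ 7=-3121.71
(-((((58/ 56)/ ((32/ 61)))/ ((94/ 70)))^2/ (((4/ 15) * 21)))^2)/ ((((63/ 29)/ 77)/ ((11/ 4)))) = -536926360024037328125/ 36970036026685784064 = -14.52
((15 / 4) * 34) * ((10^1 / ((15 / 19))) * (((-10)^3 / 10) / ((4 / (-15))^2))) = -9084375 / 4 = -2271093.75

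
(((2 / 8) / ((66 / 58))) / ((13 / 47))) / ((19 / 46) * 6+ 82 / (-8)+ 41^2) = 31349 / 66038973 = 0.00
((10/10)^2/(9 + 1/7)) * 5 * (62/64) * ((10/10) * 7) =7595/2048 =3.71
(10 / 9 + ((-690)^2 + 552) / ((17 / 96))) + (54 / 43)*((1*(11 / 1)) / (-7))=123959986016 / 46053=2691681.02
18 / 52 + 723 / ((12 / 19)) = 59545 / 52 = 1145.10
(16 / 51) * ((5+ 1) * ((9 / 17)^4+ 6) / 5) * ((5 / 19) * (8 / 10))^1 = 64983936 / 134886415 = 0.48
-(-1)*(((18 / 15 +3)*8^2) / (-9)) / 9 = -448 / 135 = -3.32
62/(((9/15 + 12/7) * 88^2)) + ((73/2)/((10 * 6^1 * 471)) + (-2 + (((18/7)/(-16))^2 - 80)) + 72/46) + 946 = 480351415956637/554937324480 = 865.60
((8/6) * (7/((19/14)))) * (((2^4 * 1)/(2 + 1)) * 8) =50176/171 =293.43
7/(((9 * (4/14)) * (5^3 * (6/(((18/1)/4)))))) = 49/3000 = 0.02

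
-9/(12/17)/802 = -51/3208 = -0.02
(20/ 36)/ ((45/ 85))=85/ 81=1.05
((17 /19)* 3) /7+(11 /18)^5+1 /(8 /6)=306272159 /251312544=1.22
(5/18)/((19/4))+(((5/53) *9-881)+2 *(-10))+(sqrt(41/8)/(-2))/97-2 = -8175664/9063-sqrt(82)/776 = -902.10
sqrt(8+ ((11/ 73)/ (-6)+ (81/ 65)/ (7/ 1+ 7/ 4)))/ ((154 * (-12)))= -sqrt(2664387726)/ 33480720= -0.00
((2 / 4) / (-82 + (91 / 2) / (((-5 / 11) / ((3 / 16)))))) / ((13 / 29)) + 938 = 937.99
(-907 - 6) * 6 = -5478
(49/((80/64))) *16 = 3136/5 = 627.20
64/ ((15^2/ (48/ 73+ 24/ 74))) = 56576/ 202575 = 0.28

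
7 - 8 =-1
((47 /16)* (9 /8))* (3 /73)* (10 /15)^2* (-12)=-423 /584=-0.72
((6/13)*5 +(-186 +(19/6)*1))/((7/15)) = -70405/182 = -386.84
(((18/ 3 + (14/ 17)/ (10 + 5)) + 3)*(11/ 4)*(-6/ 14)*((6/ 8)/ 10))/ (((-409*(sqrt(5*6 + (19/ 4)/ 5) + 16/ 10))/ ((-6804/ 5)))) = 74063484/ 493489175-18515871*sqrt(3095)/ 1973956700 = -0.37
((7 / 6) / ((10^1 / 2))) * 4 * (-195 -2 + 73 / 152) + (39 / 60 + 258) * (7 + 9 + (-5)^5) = -152821991 / 190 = -804326.27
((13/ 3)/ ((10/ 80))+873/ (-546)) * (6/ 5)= 3611/ 91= 39.68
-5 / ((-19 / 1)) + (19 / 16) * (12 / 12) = 441 / 304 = 1.45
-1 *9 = -9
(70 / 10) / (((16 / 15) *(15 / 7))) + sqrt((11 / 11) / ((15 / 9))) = sqrt(15) / 5 + 49 / 16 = 3.84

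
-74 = -74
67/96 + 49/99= 3779/3168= 1.19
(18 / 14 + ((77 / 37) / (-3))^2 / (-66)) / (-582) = -661561 / 301174524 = -0.00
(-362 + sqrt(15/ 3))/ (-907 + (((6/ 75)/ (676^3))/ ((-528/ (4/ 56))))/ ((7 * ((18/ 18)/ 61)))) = 72330034057881600/ 181224698592537661- 199806723916800 * sqrt(5)/ 181224698592537661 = 0.40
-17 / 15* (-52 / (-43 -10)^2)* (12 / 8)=442 / 14045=0.03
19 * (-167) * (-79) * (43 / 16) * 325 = 3503071325 / 16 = 218941957.81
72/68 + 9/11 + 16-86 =-12739/187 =-68.12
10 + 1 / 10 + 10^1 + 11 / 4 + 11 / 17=7989 / 340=23.50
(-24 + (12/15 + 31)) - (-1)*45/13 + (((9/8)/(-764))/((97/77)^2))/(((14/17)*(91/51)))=84186710097/7476015040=11.26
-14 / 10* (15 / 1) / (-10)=21 / 10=2.10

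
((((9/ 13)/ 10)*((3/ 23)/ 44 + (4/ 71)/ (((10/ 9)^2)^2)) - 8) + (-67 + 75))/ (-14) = -8068761/ 40865825000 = -0.00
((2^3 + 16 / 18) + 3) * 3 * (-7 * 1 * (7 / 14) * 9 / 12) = -749 / 8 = -93.62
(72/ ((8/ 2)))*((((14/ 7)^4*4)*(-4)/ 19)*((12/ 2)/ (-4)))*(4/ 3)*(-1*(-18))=8730.95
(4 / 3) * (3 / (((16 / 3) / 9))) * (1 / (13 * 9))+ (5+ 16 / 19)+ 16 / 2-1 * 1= 12745 / 988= 12.90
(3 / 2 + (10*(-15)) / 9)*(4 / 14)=-13 / 3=-4.33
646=646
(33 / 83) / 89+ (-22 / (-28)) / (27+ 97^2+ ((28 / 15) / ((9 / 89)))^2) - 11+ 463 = 8329150908192097 / 18427139618552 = 452.00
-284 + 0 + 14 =-270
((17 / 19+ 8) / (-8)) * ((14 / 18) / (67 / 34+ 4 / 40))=-100555 / 240768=-0.42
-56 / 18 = -28 / 9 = -3.11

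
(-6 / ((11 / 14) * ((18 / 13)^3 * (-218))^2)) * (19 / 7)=-91709371 / 1481697188928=-0.00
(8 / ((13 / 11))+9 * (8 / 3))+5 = 465 / 13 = 35.77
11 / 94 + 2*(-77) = -14465 / 94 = -153.88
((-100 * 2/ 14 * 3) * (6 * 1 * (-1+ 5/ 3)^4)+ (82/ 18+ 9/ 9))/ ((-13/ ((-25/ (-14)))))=11875/ 1911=6.21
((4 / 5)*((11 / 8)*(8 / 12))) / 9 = 11 / 135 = 0.08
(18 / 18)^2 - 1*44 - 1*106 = -149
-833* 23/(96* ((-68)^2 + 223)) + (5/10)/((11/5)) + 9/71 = 113695589/363408672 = 0.31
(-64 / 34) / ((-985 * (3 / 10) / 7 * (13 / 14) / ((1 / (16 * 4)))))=98 / 130611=0.00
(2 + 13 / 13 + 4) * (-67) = -469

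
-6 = -6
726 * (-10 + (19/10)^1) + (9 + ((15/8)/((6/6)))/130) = -6106449/1040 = -5871.59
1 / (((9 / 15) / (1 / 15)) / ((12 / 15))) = 4 / 45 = 0.09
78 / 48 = 13 / 8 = 1.62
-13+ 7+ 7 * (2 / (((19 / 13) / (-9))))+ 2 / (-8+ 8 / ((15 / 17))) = -13731 / 152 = -90.34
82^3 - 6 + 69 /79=43557667 /79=551362.87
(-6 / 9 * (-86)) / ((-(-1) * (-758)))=-86 / 1137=-0.08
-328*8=-2624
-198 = -198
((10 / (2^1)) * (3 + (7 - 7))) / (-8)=-15 / 8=-1.88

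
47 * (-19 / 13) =-893 / 13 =-68.69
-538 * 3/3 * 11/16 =-2959/8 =-369.88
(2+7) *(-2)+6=-12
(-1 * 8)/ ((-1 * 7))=8/ 7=1.14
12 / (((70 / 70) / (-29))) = -348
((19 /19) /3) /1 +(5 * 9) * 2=271 /3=90.33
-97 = -97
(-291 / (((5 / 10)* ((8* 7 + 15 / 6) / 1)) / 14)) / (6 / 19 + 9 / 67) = -6914936 / 22347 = -309.43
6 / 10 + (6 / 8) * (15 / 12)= 123 / 80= 1.54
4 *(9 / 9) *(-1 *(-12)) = 48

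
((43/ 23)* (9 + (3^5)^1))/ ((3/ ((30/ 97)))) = 108360/ 2231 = 48.57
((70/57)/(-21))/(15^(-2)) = -250/19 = -13.16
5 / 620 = 1 / 124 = 0.01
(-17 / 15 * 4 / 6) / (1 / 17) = -578 / 45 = -12.84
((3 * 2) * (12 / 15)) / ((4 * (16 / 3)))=9 / 40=0.22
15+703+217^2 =47807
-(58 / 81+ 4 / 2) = -220 / 81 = -2.72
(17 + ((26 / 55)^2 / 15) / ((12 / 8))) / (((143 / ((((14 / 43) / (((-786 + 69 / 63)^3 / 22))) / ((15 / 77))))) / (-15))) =466994663268 / 3442098403944932875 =0.00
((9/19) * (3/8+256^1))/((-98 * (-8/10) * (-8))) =-13185/68096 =-0.19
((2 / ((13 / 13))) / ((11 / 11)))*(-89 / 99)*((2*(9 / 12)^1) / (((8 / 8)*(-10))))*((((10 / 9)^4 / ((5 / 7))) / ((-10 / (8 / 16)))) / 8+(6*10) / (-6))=-212621 / 78732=-2.70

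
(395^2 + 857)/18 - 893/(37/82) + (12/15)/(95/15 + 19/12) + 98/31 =6739.85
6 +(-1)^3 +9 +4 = 18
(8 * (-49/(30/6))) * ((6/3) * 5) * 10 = -7840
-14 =-14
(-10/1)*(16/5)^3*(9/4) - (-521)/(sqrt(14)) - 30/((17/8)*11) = -599.32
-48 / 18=-8 / 3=-2.67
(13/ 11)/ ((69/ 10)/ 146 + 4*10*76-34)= 18980/ 48277119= 0.00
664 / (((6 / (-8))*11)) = -2656 / 33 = -80.48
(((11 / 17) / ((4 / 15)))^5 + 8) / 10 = 133929571669 / 14539335680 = 9.21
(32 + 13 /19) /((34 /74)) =22977 /323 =71.14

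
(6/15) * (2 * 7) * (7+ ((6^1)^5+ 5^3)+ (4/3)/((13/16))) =8637328/195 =44293.99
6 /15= 2 /5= 0.40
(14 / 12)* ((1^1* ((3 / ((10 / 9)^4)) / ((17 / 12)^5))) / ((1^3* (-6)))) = -59521392 / 887410625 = -0.07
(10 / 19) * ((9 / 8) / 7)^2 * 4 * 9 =3645 / 7448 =0.49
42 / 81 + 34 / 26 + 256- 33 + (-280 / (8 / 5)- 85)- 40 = -26386 / 351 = -75.17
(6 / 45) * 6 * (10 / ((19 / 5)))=40 / 19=2.11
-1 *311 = -311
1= 1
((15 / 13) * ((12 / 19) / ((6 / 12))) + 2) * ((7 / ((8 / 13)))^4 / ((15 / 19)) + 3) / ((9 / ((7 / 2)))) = 3894991542631 / 136581120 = 28517.79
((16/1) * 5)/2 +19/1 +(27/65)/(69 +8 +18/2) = 329837/5590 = 59.00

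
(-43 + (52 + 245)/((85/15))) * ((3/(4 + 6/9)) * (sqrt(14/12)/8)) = 15 * sqrt(42)/119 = 0.82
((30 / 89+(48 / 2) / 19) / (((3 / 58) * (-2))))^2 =684240964 / 2859481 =239.29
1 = 1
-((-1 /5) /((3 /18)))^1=6 /5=1.20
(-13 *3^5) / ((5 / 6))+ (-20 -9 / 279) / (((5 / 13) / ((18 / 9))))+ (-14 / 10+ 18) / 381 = -230014747 / 59055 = -3894.92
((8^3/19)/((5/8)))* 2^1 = 8192/95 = 86.23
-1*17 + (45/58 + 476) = 26667/58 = 459.78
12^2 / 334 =72 / 167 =0.43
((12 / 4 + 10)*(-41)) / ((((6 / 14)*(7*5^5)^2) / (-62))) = 33046 / 205078125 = 0.00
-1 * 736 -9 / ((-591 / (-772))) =-147308 / 197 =-747.76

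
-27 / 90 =-3 / 10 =-0.30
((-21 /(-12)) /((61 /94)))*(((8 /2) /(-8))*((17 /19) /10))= -5593 /46360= -0.12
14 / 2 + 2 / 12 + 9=97 / 6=16.17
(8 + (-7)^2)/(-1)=-57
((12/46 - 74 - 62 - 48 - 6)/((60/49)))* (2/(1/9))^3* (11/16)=-621286.55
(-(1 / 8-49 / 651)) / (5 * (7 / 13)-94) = 481 / 883128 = 0.00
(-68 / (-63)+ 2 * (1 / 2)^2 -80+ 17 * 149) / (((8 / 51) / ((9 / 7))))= 15773127 / 784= 20118.78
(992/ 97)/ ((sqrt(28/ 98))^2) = 3472/ 97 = 35.79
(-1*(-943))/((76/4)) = 943/19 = 49.63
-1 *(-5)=5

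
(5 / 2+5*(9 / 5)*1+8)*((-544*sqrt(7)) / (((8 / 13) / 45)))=-775710*sqrt(7)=-2052335.75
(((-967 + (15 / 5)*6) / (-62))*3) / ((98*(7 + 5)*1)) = 949 / 24304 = 0.04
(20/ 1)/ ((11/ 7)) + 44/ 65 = 9584/ 715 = 13.40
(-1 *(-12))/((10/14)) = 84/5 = 16.80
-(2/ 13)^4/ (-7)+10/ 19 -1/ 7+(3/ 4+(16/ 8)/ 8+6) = 28047206/ 3798613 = 7.38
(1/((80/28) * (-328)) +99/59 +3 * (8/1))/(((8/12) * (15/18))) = 89441883/1935200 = 46.22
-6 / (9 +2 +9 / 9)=-1 / 2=-0.50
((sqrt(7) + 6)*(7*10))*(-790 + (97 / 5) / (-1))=-339948 - 56658*sqrt(7)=-489850.98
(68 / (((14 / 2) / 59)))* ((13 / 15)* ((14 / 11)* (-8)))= -834496 / 165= -5057.55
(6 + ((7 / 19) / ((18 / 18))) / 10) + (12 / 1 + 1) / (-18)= 4544 / 855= 5.31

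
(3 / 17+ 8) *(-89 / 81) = -12371 / 1377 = -8.98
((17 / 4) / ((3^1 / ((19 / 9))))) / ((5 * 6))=323 / 3240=0.10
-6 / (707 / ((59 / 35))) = -0.01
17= 17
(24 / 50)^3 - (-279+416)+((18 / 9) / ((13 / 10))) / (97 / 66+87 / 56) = -136.38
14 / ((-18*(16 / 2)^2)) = -7 / 576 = -0.01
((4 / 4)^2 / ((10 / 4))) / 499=2 / 2495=0.00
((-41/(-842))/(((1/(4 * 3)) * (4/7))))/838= 861/705596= 0.00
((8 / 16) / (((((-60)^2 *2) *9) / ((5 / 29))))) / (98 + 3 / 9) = 1 / 73915200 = 0.00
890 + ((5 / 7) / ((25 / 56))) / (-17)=75642 / 85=889.91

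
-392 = -392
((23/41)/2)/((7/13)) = 0.52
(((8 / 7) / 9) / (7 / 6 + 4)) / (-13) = -16 / 8463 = -0.00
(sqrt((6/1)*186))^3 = 6696*sqrt(31) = 37281.75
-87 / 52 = -1.67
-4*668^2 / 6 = -892448 / 3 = -297482.67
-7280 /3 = -2426.67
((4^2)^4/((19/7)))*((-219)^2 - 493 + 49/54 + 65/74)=21755082309632/18981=1146150482.57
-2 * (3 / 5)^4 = -162 / 625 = -0.26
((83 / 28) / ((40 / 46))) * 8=1909 / 70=27.27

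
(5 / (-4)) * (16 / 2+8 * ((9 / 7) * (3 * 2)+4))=-890 / 7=-127.14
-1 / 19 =-0.05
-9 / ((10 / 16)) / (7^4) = -72 / 12005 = -0.01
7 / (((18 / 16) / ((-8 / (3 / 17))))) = -282.07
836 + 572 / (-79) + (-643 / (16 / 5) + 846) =1862911 / 1264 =1473.82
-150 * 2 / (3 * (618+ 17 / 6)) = -24 / 149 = -0.16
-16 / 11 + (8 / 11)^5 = -201488 / 161051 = -1.25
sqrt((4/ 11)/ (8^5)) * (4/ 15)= sqrt(22)/ 5280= 0.00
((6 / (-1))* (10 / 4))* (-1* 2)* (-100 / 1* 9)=-27000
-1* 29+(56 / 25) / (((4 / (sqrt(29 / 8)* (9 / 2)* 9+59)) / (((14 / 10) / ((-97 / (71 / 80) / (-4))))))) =-3310989 / 121250+281799* sqrt(58) / 970000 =-25.09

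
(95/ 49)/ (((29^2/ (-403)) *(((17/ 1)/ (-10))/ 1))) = 382850/ 700553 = 0.55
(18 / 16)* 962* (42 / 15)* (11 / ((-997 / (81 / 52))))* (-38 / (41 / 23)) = 907614477 / 817540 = 1110.18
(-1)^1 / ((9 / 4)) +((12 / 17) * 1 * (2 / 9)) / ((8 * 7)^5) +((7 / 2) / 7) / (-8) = -5339516669 / 10532745216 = -0.51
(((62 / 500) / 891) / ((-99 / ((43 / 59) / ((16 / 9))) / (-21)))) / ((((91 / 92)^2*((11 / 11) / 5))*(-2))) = -705157 / 22802679900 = -0.00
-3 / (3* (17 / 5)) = -5 / 17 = -0.29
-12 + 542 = 530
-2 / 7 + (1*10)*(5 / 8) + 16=615 / 28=21.96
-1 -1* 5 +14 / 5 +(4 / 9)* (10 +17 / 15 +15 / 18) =286 / 135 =2.12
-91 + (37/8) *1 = -691/8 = -86.38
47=47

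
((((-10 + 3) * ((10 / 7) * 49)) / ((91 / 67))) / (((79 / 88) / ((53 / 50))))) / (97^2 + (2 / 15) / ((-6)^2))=-118120464 / 2609022637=-0.05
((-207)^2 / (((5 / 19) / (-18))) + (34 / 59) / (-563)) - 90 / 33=-5354516890966 / 1826935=-2930874.33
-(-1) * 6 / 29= 6 / 29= 0.21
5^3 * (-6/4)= -375/2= -187.50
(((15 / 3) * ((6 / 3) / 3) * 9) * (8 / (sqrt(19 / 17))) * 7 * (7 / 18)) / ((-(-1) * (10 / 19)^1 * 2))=98 * sqrt(323) / 3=587.09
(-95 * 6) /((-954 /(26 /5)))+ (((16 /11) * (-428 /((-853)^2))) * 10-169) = -211124456843 /1272588141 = -165.90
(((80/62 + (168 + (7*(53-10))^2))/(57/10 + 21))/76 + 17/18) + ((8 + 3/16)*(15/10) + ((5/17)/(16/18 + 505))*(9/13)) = 880445054222377/15191047201824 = 57.96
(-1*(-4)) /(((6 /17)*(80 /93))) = 527 /40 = 13.18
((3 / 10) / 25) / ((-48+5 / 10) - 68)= -1 / 9625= -0.00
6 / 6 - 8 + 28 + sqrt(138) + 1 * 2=34.75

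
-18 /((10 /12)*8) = -27 /10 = -2.70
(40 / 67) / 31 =40 / 2077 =0.02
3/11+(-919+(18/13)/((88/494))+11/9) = -180127/198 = -909.73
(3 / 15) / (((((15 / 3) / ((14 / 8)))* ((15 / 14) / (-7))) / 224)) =-38416 / 375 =-102.44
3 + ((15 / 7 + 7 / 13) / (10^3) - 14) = -250189 / 22750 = -11.00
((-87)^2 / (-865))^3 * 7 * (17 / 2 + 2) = -63743051548323 / 1294429250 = -49244.14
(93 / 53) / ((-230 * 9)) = -31 / 36570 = -0.00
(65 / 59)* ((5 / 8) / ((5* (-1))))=-65 / 472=-0.14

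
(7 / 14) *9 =4.50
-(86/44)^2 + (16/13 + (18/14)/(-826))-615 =-11234087157/18190172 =-617.59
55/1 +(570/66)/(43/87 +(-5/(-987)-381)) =2195459590/39933927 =54.98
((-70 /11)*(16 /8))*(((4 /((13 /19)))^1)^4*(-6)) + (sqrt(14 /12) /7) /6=sqrt(42) /252 + 28024227840 /314171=89200.58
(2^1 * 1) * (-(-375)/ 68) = 375/ 34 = 11.03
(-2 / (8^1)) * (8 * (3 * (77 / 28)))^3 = -71874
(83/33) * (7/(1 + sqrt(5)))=-581/132 + 581 * sqrt(5)/132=5.44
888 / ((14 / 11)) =4884 / 7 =697.71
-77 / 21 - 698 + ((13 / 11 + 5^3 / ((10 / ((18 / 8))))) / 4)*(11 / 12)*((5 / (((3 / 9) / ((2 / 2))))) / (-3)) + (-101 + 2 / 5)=-1604827 / 1920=-835.85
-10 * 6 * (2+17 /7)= -1860 /7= -265.71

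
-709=-709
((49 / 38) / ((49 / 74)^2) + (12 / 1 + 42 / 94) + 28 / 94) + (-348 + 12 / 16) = -58033053 / 175028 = -331.56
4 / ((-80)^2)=1 / 1600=0.00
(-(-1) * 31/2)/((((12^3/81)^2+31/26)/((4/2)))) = 7254/106775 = 0.07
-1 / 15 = -0.07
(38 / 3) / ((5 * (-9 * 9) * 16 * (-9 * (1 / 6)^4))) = 38 / 135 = 0.28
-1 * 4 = -4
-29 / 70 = -0.41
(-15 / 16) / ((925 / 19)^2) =-1083 / 2738000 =-0.00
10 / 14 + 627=4394 / 7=627.71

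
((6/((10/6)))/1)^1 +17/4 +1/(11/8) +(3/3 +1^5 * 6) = 3427/220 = 15.58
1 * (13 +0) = 13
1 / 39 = 0.03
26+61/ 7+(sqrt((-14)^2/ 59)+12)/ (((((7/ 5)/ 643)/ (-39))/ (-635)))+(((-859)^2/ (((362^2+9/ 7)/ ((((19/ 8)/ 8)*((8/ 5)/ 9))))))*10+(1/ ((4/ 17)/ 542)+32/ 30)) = 159238950*sqrt(59)/ 59+157761110790111653/ 1155819420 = 157224016.31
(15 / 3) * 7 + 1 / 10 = 351 / 10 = 35.10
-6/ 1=-6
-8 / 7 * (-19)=152 / 7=21.71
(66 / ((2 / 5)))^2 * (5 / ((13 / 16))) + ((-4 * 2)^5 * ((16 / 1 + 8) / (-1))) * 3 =32848848 / 13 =2526834.46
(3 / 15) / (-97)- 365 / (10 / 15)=-531077 / 970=-547.50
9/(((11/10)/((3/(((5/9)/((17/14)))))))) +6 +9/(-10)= 45237/770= 58.75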